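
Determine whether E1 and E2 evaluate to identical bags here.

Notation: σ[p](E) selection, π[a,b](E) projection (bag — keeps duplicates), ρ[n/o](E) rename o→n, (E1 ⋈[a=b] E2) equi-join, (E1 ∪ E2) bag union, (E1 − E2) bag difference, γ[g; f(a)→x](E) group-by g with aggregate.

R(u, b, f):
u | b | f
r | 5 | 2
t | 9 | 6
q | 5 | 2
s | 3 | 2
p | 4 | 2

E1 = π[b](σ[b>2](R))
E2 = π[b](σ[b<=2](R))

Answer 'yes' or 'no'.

E1 subexpression sizes:
  R → 5
  σ[b>2](R) → 5
  π[b](σ[b>2](R)) → 5
E2 subexpression sizes:
  R → 5
  σ[b<=2](R) → 0
  π[b](σ[b<=2](R)) → 0

E1 result:
b
3
4
5
5
9
E2 result:
b
(0 rows)
Witness: (3,) appears 1× in E1 but 0× in E2.

no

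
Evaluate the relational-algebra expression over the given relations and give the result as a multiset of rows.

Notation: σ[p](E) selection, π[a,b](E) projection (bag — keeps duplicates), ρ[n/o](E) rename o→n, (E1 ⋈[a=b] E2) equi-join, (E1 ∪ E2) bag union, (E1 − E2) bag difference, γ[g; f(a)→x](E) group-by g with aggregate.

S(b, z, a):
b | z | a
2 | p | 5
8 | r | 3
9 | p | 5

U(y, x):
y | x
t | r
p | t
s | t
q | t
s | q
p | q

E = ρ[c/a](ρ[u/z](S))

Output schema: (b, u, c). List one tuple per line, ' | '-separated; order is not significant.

Row counts bottom-up:
  S → 3
  ρ[u/z](S) → 3
  ρ[c/a](ρ[u/z](S)) → 3

== RESULT ==
b | u | c
2 | p | 5
8 | r | 3
9 | p | 5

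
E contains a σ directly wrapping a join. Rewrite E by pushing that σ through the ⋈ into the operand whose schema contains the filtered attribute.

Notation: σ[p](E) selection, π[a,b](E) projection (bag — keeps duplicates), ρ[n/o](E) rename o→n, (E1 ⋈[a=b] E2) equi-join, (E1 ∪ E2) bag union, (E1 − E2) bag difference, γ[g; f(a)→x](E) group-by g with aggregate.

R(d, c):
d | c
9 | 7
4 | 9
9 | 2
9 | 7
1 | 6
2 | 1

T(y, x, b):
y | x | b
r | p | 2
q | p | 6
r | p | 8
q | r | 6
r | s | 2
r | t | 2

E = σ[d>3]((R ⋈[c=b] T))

σ filters on d, owned by the left side.
E' = (σ[d>3](R) ⋈[c=b] T)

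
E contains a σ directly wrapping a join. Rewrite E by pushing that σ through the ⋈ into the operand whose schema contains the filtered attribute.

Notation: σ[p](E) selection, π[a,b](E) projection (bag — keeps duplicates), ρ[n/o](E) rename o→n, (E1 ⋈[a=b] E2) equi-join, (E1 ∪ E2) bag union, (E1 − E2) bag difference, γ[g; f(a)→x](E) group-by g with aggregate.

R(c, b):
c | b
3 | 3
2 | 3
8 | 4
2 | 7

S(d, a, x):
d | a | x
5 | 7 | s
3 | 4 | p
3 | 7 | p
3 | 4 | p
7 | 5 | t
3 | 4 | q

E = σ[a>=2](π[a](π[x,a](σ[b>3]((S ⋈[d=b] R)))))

σ filters on b, owned by the right side.
E' = σ[a>=2](π[a](π[x,a]((S ⋈[d=b] σ[b>3](R)))))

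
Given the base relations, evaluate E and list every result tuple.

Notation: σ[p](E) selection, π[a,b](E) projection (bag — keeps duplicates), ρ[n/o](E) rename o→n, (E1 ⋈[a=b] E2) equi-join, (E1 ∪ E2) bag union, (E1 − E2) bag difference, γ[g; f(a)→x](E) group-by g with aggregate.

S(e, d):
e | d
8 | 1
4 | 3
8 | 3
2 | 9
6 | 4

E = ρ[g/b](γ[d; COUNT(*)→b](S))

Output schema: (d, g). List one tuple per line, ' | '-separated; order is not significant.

Stepwise |·|:
  S → 5
  γ[d; COUNT(*)→b](S) → 4
  ρ[g/b](γ[d; COUNT(*)→b](S)) → 4

== RESULT ==
d | g
1 | 1
3 | 2
4 | 1
9 | 1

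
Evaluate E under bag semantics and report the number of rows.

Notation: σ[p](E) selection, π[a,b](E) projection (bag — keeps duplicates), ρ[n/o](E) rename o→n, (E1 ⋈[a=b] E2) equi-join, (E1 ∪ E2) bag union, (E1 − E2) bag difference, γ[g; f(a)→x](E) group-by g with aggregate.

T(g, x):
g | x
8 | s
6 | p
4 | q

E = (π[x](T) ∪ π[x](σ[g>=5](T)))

Row counts bottom-up:
  T → 3
  π[x](T) → 3
  T → 3
  σ[g>=5](T) → 2
  π[x](σ[g>=5](T)) → 2
  (π[x](T) ∪ π[x](σ[g>=5](T))) → 5

|E| = 5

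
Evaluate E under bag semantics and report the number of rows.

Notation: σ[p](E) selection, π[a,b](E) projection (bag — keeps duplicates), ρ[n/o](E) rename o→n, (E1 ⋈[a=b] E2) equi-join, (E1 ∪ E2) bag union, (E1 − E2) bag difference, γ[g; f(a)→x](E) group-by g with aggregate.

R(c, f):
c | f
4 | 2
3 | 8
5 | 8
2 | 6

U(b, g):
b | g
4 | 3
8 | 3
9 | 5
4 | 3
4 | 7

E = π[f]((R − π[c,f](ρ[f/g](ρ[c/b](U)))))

Row counts bottom-up:
  R → 4
  U → 5
  ρ[c/b](U) → 5
  ρ[f/g](ρ[c/b](U)) → 5
  π[c,f](ρ[f/g](ρ[c/b](U))) → 5
  (R − π[c,f](ρ[f/g](ρ[c/b](U)))) → 4
  π[f]((R − π[c,f](ρ[f/g](ρ[c/b](U))))) → 4

|E| = 4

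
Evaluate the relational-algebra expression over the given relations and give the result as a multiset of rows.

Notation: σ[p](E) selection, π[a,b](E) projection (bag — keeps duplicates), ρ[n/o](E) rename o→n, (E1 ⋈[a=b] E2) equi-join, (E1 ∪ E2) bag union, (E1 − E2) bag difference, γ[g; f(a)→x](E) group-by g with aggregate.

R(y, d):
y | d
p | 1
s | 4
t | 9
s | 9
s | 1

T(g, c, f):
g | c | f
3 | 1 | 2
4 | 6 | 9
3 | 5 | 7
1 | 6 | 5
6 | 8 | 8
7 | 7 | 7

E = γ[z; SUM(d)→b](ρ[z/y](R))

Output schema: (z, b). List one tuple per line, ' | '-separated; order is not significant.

Per-node cardinality:
  R → 5
  ρ[z/y](R) → 5
  γ[z; SUM(d)→b](ρ[z/y](R)) → 3

== RESULT ==
z | b
p | 1
s | 14
t | 9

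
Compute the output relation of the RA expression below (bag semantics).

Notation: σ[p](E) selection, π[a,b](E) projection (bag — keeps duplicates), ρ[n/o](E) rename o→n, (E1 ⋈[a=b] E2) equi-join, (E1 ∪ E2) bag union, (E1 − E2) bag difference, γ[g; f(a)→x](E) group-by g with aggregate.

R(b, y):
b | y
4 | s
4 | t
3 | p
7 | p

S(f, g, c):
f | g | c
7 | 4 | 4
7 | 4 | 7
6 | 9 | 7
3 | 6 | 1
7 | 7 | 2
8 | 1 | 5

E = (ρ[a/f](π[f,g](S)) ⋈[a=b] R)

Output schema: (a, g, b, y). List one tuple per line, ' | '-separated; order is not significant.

Subexpression sizes:
  S → 6
  π[f,g](S) → 6
  ρ[a/f](π[f,g](S)) → 6
  R → 4
  (ρ[a/f](π[f,g](S)) ⋈[a=b] R) → 4

== RESULT ==
a | g | b | y
3 | 6 | 3 | p
7 | 4 | 7 | p
7 | 4 | 7 | p
7 | 7 | 7 | p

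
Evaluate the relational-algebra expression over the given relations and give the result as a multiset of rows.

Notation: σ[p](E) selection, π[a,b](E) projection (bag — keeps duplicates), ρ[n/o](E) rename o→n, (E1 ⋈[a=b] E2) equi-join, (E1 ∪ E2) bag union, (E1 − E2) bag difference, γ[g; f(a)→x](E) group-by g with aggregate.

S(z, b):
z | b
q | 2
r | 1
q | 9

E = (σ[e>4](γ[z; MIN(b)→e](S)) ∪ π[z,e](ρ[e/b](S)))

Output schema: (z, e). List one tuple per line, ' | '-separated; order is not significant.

Stepwise |·|:
  S → 3
  γ[z; MIN(b)→e](S) → 2
  σ[e>4](γ[z; MIN(b)→e](S)) → 0
  S → 3
  ρ[e/b](S) → 3
  π[z,e](ρ[e/b](S)) → 3
  (σ[e>4](γ[z; MIN(b)→e](S)) ∪ π[z,e](ρ[e/b](S))) → 3

== RESULT ==
z | e
q | 2
q | 9
r | 1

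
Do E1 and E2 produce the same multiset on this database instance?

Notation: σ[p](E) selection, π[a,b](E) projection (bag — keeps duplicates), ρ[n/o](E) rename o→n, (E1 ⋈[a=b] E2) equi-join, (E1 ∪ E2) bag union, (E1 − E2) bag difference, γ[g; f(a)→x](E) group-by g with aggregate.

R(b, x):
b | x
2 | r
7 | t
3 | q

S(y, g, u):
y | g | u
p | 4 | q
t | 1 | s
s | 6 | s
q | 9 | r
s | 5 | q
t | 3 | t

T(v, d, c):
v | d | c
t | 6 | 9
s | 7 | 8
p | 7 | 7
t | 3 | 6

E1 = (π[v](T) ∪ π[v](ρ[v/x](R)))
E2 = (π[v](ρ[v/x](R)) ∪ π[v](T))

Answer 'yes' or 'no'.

E1 stepwise |·|:
  T → 4
  π[v](T) → 4
  R → 3
  ρ[v/x](R) → 3
  π[v](ρ[v/x](R)) → 3
  (π[v](T) ∪ π[v](ρ[v/x](R))) → 7
E2 stepwise |·|:
  R → 3
  ρ[v/x](R) → 3
  π[v](ρ[v/x](R)) → 3
  T → 4
  π[v](T) → 4
  (π[v](ρ[v/x](R)) ∪ π[v](T)) → 7

E1 and E2 produce the same multiset:
v
p
q
r
s
t
t
t

yes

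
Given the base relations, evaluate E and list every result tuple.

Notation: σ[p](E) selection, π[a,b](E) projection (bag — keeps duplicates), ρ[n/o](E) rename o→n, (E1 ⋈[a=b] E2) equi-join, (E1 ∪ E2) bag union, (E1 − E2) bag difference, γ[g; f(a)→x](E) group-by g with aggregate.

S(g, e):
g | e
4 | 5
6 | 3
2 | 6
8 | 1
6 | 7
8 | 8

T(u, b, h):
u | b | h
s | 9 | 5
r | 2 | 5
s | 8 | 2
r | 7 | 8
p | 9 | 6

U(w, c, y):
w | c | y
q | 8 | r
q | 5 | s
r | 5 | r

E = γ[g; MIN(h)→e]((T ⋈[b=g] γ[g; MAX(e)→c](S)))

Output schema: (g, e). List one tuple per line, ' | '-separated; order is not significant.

Per-node cardinality:
  T → 5
  S → 6
  γ[g; MAX(e)→c](S) → 4
  (T ⋈[b=g] γ[g; MAX(e)→c](S)) → 2
  γ[g; MIN(h)→e]((T ⋈[b=g] γ[g; MAX(e)→c](S))) → 2

== RESULT ==
g | e
2 | 5
8 | 2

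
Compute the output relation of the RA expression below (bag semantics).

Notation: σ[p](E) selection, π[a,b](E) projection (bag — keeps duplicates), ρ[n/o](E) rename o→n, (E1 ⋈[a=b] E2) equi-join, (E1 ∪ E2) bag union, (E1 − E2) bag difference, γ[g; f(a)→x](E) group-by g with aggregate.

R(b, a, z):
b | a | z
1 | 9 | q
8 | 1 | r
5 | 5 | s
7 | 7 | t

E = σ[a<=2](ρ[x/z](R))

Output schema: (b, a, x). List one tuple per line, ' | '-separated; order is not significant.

Stepwise |·|:
  R → 4
  ρ[x/z](R) → 4
  σ[a<=2](ρ[x/z](R)) → 1

== RESULT ==
b | a | x
8 | 1 | r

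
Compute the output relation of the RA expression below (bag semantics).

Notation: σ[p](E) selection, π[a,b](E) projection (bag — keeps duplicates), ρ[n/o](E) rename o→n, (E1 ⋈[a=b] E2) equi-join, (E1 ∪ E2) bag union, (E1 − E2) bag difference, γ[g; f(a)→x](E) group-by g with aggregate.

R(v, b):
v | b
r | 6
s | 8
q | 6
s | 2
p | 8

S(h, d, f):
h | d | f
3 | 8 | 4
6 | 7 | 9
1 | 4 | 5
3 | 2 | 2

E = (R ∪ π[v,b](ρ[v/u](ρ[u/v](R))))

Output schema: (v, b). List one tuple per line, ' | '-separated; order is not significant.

Per-node cardinality:
  R → 5
  R → 5
  ρ[u/v](R) → 5
  ρ[v/u](ρ[u/v](R)) → 5
  π[v,b](ρ[v/u](ρ[u/v](R))) → 5
  (R ∪ π[v,b](ρ[v/u](ρ[u/v](R)))) → 10

== RESULT ==
v | b
p | 8
p | 8
q | 6
q | 6
r | 6
r | 6
s | 2
s | 2
s | 8
s | 8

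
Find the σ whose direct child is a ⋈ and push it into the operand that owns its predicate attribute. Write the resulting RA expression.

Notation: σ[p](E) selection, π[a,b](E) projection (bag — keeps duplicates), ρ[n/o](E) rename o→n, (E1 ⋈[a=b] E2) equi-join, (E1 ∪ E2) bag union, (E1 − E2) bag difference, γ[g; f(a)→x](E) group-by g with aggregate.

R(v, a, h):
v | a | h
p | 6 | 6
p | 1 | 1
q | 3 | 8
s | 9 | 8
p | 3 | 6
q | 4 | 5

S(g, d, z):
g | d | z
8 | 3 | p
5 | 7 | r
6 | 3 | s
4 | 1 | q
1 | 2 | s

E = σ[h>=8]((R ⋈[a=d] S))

σ filters on h, owned by the left side.
E' = (σ[h>=8](R) ⋈[a=d] S)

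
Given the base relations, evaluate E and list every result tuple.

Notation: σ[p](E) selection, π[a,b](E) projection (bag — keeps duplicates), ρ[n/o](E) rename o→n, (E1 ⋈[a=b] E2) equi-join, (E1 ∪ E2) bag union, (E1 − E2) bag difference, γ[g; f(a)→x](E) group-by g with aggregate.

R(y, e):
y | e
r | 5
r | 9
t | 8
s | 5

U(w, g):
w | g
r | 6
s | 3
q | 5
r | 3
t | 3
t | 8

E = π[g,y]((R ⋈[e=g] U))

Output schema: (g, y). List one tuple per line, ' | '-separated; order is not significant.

Subexpression sizes:
  R → 4
  U → 6
  (R ⋈[e=g] U) → 3
  π[g,y]((R ⋈[e=g] U)) → 3

== RESULT ==
g | y
5 | r
5 | s
8 | t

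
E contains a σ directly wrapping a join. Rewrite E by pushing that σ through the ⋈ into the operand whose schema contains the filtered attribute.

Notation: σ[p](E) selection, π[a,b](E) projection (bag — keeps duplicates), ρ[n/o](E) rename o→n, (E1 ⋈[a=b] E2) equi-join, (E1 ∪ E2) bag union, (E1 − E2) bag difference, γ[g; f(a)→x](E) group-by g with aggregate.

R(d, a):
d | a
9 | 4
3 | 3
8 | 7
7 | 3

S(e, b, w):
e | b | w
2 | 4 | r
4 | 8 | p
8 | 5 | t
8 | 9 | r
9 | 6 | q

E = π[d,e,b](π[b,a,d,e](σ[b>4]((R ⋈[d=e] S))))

σ filters on b, owned by the right side.
E' = π[d,e,b](π[b,a,d,e]((R ⋈[d=e] σ[b>4](S))))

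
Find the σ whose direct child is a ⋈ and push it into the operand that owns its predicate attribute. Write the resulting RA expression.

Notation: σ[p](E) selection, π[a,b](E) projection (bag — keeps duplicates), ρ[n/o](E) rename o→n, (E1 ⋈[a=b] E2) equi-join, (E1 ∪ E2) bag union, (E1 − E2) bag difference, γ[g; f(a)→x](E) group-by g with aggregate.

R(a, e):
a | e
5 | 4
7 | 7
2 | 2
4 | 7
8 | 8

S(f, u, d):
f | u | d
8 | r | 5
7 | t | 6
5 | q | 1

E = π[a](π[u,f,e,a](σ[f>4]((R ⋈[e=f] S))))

σ filters on f, owned by the right side.
E' = π[a](π[u,f,e,a]((R ⋈[e=f] σ[f>4](S))))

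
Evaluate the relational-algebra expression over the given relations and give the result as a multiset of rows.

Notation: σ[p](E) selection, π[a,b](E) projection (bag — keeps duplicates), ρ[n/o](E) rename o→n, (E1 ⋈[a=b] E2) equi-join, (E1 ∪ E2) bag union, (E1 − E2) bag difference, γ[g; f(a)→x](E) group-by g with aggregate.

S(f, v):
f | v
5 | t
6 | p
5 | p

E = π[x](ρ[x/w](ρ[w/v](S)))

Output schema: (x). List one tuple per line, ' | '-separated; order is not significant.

Row counts bottom-up:
  S → 3
  ρ[w/v](S) → 3
  ρ[x/w](ρ[w/v](S)) → 3
  π[x](ρ[x/w](ρ[w/v](S))) → 3

== RESULT ==
x
p
p
t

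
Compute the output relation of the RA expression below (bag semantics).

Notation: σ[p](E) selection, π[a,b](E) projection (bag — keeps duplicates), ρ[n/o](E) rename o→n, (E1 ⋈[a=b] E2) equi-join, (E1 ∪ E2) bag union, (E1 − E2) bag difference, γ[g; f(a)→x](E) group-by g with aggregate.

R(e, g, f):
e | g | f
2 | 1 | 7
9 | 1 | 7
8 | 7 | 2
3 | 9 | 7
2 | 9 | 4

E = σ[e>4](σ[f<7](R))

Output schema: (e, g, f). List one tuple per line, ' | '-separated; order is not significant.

Stepwise |·|:
  R → 5
  σ[f<7](R) → 2
  σ[e>4](σ[f<7](R)) → 1

== RESULT ==
e | g | f
8 | 7 | 2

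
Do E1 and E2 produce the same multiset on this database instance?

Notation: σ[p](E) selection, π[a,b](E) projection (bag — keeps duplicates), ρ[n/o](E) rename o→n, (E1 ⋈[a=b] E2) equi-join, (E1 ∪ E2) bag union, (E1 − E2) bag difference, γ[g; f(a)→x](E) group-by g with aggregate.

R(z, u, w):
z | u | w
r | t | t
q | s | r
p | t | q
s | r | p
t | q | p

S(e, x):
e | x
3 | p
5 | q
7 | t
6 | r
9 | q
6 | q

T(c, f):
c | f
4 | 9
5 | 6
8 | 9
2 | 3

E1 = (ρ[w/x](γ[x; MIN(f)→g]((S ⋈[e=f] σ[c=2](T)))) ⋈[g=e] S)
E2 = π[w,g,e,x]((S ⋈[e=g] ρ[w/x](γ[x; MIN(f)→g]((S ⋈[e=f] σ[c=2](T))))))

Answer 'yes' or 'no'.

E1 per-node cardinality:
  S → 6
  T → 4
  σ[c=2](T) → 1
  (S ⋈[e=f] σ[c=2](T)) → 1
  γ[x; MIN(f)→g]((S ⋈[e=f] σ[c=2](T))) → 1
  ρ[w/x](γ[x; MIN(f)→g]((S ⋈[e=f] σ[c=2](T)))) → 1
  S → 6
  (ρ[w/x](γ[x; MIN(f)→g]((S ⋈[e=f] σ[c=2](T)))) ⋈[g=e] S) → 1
E2 per-node cardinality:
  S → 6
  S → 6
  T → 4
  σ[c=2](T) → 1
  (S ⋈[e=f] σ[c=2](T)) → 1
  γ[x; MIN(f)→g]((S ⋈[e=f] σ[c=2](T))) → 1
  ρ[w/x](γ[x; MIN(f)→g]((S ⋈[e=f] σ[c=2](T)))) → 1
  (S ⋈[e=g] ρ[w/x](γ[x; MIN(f)→g]((S ⋈[e=f] σ[c=2](T))))) → 1
  π[w,g,e,x]((S ⋈[e=g] ρ[w/x](γ[x; MIN(f)→g]((S ⋈[e=f] σ[c=2](T)))))) → 1

E1 and E2 produce the same multiset:
w | g | e | x
p | 3 | 3 | p

yes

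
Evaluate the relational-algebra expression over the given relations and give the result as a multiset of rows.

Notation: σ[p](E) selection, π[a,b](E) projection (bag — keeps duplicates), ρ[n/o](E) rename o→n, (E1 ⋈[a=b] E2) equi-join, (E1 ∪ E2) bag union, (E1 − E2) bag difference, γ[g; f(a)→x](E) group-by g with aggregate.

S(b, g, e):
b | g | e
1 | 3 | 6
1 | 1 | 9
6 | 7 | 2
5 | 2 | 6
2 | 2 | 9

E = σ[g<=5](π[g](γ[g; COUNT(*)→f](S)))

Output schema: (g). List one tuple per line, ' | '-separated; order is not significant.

Subexpression sizes:
  S → 5
  γ[g; COUNT(*)→f](S) → 4
  π[g](γ[g; COUNT(*)→f](S)) → 4
  σ[g<=5](π[g](γ[g; COUNT(*)→f](S))) → 3

== RESULT ==
g
1
2
3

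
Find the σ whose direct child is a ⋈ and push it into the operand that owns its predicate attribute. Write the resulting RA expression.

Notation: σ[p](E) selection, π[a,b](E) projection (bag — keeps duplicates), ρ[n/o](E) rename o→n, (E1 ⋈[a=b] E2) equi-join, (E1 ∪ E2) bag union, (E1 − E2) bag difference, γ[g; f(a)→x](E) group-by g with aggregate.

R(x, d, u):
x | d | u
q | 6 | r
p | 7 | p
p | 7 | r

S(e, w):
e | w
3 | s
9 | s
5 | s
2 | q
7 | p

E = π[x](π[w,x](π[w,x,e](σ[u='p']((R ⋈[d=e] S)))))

σ filters on u, owned by the left side.
E' = π[x](π[w,x](π[w,x,e]((σ[u='p'](R) ⋈[d=e] S))))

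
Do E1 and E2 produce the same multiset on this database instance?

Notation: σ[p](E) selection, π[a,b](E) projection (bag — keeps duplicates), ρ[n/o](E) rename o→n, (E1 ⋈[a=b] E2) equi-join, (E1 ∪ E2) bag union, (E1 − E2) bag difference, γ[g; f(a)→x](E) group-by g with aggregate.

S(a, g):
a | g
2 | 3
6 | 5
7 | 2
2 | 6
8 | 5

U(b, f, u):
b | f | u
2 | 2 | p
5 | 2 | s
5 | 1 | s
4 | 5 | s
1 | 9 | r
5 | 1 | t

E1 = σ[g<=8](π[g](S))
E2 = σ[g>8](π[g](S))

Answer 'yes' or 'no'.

E1 stepwise |·|:
  S → 5
  π[g](S) → 5
  σ[g<=8](π[g](S)) → 5
E2 stepwise |·|:
  S → 5
  π[g](S) → 5
  σ[g>8](π[g](S)) → 0

E1 result:
g
2
3
5
5
6
E2 result:
g
(0 rows)
Witness: (6,) appears 1× in E1 but 0× in E2.

no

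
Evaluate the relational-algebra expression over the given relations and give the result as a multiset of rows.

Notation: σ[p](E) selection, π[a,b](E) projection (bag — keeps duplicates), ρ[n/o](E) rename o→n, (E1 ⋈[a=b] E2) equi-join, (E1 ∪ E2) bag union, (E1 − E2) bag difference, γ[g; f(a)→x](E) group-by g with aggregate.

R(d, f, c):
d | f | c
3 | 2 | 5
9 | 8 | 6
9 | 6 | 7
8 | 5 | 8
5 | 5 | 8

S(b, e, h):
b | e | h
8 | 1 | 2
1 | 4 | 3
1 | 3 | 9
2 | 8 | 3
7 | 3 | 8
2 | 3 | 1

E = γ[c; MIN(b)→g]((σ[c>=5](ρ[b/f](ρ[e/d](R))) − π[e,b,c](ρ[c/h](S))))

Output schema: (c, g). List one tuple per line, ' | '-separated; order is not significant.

Per-node cardinality:
  R → 5
  ρ[e/d](R) → 5
  ρ[b/f](ρ[e/d](R)) → 5
  σ[c>=5](ρ[b/f](ρ[e/d](R))) → 5
  S → 6
  ρ[c/h](S) → 6
  π[e,b,c](ρ[c/h](S)) → 6
  (σ[c>=5](ρ[b/f](ρ[e/d](R))) − π[e,b,c](ρ[c/h](S))) → 5
  γ[c; MIN(b)→g]((σ[c>=5](ρ[b/f](ρ[e/d](R))) − π[e,b,c](ρ[c/h](S)))) → 4

== RESULT ==
c | g
5 | 2
6 | 8
7 | 6
8 | 5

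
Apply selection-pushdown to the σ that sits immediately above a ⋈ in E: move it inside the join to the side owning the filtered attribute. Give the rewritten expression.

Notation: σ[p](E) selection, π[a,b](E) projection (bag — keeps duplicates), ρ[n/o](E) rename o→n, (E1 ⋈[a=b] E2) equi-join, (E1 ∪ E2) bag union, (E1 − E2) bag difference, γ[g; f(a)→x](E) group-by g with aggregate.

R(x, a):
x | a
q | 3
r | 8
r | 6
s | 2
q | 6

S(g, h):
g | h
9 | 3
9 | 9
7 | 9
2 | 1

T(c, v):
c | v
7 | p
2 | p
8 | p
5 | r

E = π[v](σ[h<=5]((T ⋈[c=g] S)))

σ filters on h, owned by the right side.
E' = π[v]((T ⋈[c=g] σ[h<=5](S)))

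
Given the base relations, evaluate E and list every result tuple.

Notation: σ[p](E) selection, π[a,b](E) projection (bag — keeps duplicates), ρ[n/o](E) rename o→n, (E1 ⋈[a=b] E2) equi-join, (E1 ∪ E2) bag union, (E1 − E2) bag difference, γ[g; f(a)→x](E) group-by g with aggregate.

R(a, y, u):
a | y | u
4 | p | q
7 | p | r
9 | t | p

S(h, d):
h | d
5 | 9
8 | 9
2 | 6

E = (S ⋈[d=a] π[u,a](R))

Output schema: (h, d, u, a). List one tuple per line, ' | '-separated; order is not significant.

Stepwise |·|:
  S → 3
  R → 3
  π[u,a](R) → 3
  (S ⋈[d=a] π[u,a](R)) → 2

== RESULT ==
h | d | u | a
5 | 9 | p | 9
8 | 9 | p | 9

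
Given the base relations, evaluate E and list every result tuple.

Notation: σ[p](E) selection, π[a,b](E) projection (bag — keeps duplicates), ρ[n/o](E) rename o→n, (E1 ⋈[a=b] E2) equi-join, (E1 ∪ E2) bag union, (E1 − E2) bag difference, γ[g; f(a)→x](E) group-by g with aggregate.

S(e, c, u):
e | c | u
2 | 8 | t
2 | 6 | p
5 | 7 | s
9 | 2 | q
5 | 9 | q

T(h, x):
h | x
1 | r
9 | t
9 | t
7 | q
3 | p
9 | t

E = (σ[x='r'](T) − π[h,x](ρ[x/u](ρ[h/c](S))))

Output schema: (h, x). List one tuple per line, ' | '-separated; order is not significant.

Stepwise |·|:
  T → 6
  σ[x='r'](T) → 1
  S → 5
  ρ[h/c](S) → 5
  ρ[x/u](ρ[h/c](S)) → 5
  π[h,x](ρ[x/u](ρ[h/c](S))) → 5
  (σ[x='r'](T) − π[h,x](ρ[x/u](ρ[h/c](S)))) → 1

== RESULT ==
h | x
1 | r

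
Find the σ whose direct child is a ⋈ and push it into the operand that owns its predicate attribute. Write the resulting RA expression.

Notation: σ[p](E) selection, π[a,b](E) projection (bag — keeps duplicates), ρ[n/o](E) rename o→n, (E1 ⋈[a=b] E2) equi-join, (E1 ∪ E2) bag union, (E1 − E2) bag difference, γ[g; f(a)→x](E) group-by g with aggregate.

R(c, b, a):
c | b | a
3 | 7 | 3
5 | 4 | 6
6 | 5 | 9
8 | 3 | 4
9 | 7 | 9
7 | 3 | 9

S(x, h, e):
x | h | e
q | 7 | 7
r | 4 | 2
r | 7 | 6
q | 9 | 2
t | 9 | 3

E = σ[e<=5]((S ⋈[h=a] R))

σ filters on e, owned by the left side.
E' = (σ[e<=5](S) ⋈[h=a] R)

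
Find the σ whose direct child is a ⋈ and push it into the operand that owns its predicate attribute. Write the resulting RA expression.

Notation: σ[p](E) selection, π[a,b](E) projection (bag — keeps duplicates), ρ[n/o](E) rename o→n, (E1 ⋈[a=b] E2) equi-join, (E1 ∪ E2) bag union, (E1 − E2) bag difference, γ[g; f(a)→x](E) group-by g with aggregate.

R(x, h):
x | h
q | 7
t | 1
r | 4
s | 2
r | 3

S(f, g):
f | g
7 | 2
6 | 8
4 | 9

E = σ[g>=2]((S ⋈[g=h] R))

σ filters on g, owned by the left side.
E' = (σ[g>=2](S) ⋈[g=h] R)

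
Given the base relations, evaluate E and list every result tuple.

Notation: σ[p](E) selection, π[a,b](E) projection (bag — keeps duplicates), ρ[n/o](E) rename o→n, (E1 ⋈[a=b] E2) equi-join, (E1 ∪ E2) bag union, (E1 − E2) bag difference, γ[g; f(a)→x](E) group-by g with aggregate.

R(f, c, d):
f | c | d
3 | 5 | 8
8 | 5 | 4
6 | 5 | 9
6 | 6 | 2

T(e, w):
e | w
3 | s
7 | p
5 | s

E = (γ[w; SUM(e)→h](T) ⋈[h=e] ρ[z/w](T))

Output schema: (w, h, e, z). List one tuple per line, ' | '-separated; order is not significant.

Subexpression sizes:
  T → 3
  γ[w; SUM(e)→h](T) → 2
  T → 3
  ρ[z/w](T) → 3
  (γ[w; SUM(e)→h](T) ⋈[h=e] ρ[z/w](T)) → 1

== RESULT ==
w | h | e | z
p | 7 | 7 | p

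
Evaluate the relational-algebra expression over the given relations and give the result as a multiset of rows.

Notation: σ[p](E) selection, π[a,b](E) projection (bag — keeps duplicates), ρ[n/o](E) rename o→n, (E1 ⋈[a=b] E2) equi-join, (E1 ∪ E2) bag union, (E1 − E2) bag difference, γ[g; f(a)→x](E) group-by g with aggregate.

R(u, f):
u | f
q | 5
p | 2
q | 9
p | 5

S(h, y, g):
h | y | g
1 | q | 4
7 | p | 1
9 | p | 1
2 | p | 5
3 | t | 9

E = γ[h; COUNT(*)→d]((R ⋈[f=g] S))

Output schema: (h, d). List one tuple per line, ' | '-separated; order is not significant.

Row counts bottom-up:
  R → 4
  S → 5
  (R ⋈[f=g] S) → 3
  γ[h; COUNT(*)→d]((R ⋈[f=g] S)) → 2

== RESULT ==
h | d
2 | 2
3 | 1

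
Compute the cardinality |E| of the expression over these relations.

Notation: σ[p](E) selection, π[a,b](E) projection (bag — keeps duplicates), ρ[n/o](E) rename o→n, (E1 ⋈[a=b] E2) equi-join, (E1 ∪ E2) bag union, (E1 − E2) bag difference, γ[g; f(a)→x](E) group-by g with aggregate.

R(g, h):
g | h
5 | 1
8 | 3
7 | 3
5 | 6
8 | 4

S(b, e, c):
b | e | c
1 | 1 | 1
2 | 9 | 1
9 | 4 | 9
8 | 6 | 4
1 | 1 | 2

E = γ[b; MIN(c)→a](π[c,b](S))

Stepwise |·|:
  S → 5
  π[c,b](S) → 5
  γ[b; MIN(c)→a](π[c,b](S)) → 4

|E| = 4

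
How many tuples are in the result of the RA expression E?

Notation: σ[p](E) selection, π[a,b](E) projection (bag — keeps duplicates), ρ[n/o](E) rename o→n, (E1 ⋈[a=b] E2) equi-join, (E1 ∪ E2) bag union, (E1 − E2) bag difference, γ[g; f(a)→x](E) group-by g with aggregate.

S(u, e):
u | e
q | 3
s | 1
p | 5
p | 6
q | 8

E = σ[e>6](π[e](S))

Row counts bottom-up:
  S → 5
  π[e](S) → 5
  σ[e>6](π[e](S)) → 1

|E| = 1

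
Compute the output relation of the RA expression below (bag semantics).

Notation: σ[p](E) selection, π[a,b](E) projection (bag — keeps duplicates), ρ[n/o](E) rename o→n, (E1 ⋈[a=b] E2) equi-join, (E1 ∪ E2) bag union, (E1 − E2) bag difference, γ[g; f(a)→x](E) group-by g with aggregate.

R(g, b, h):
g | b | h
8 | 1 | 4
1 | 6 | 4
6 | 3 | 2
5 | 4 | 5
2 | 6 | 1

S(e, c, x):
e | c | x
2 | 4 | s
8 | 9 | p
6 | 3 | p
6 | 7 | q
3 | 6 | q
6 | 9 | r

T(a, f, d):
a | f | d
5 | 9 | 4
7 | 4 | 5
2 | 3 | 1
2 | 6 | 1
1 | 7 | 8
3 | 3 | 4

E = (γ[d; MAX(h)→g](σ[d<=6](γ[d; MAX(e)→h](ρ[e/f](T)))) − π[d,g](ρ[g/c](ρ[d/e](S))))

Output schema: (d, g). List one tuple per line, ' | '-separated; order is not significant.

Stepwise |·|:
  T → 6
  ρ[e/f](T) → 6
  γ[d; MAX(e)→h](ρ[e/f](T)) → 4
  σ[d<=6](γ[d; MAX(e)→h](ρ[e/f](T))) → 3
  γ[d; MAX(h)→g](σ[d<=6](γ[d; MAX(e)→h](ρ[e/f](T)))) → 3
  S → 6
  ρ[d/e](S) → 6
  ρ[g/c](ρ[d/e](S)) → 6
  π[d,g](ρ[g/c](ρ[d/e](S))) → 6
  (γ[d; MAX(h)→g](σ[d<=6](γ[d; MAX(e)→h](ρ[e/f](T)))) − π[d,g](ρ[g/c](ρ[d/e](S)))) → 3

== RESULT ==
d | g
1 | 6
4 | 9
5 | 4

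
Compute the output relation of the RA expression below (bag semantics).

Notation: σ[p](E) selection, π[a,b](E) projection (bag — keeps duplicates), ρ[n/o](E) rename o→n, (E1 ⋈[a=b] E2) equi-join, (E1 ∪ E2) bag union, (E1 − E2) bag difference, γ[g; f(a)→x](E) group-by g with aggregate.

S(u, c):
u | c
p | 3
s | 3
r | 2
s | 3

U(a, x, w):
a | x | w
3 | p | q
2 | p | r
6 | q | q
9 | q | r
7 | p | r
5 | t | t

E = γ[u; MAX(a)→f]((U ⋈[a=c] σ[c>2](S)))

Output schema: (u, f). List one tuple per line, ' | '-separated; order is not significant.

Stepwise |·|:
  U → 6
  S → 4
  σ[c>2](S) → 3
  (U ⋈[a=c] σ[c>2](S)) → 3
  γ[u; MAX(a)→f]((U ⋈[a=c] σ[c>2](S))) → 2

== RESULT ==
u | f
p | 3
s | 3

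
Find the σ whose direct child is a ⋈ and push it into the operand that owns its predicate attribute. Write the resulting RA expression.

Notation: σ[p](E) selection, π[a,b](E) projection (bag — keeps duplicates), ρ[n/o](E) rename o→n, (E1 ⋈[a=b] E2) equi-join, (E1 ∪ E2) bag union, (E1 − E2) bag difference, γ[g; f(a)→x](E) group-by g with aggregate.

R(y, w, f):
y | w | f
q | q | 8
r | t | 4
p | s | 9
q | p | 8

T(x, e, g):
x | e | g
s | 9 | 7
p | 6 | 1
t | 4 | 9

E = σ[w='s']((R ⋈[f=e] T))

σ filters on w, owned by the left side.
E' = (σ[w='s'](R) ⋈[f=e] T)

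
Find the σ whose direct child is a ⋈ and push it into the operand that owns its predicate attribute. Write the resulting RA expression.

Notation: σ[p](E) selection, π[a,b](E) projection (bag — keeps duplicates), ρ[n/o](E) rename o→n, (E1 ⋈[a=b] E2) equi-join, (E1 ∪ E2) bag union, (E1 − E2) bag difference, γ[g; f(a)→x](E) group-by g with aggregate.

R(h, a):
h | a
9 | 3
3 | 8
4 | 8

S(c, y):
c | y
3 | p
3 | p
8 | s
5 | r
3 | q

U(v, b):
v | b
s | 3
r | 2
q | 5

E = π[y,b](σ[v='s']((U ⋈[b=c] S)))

σ filters on v, owned by the left side.
E' = π[y,b]((σ[v='s'](U) ⋈[b=c] S))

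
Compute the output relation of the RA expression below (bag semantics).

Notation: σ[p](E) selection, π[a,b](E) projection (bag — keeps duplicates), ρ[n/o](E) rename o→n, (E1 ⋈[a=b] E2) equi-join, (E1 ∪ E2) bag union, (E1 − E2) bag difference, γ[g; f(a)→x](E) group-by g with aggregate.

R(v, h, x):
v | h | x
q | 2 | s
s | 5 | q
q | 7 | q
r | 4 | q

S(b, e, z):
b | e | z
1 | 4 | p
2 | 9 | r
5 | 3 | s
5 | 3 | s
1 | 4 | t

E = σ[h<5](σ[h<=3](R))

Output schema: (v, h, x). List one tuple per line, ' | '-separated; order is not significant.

Per-node cardinality:
  R → 4
  σ[h<=3](R) → 1
  σ[h<5](σ[h<=3](R)) → 1

== RESULT ==
v | h | x
q | 2 | s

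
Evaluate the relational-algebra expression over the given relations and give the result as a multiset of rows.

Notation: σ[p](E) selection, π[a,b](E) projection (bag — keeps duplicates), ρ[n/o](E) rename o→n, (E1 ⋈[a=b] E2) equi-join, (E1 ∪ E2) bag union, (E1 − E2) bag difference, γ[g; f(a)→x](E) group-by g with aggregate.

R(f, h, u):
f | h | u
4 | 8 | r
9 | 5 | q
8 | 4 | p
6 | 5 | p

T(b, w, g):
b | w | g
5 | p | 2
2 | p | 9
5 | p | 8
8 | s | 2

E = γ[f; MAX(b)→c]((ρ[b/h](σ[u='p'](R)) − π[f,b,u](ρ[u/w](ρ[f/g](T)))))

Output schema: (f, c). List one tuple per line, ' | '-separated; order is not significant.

Stepwise |·|:
  R → 4
  σ[u='p'](R) → 2
  ρ[b/h](σ[u='p'](R)) → 2
  T → 4
  ρ[f/g](T) → 4
  ρ[u/w](ρ[f/g](T)) → 4
  π[f,b,u](ρ[u/w](ρ[f/g](T))) → 4
  (ρ[b/h](σ[u='p'](R)) − π[f,b,u](ρ[u/w](ρ[f/g](T)))) → 2
  γ[f; MAX(b)→c]((ρ[b/h](σ[u='p'](R)) − π[f,b,u](ρ[u/w](ρ[f/g](T))))) → 2

== RESULT ==
f | c
6 | 5
8 | 4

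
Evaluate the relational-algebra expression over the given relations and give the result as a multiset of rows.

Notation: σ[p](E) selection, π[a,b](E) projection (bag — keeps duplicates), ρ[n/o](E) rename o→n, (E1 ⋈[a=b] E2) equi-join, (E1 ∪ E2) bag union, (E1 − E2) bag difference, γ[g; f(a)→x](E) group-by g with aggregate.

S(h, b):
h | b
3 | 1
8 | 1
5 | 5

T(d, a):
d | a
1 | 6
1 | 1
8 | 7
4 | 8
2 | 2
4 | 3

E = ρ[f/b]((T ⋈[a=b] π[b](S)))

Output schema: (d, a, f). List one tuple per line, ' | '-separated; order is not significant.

Per-node cardinality:
  T → 6
  S → 3
  π[b](S) → 3
  (T ⋈[a=b] π[b](S)) → 2
  ρ[f/b]((T ⋈[a=b] π[b](S))) → 2

== RESULT ==
d | a | f
1 | 1 | 1
1 | 1 | 1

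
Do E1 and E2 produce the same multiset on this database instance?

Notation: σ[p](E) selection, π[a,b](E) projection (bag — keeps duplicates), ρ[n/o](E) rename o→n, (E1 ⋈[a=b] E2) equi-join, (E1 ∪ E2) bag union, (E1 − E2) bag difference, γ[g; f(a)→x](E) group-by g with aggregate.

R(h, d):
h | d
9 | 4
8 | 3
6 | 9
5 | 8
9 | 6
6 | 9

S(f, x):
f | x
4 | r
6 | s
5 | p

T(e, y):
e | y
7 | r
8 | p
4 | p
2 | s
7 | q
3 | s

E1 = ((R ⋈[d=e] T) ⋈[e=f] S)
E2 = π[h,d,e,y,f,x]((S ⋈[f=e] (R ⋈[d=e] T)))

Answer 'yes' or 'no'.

E1 subexpression sizes:
  R → 6
  T → 6
  (R ⋈[d=e] T) → 3
  S → 3
  ((R ⋈[d=e] T) ⋈[e=f] S) → 1
E2 subexpression sizes:
  S → 3
  R → 6
  T → 6
  (R ⋈[d=e] T) → 3
  (S ⋈[f=e] (R ⋈[d=e] T)) → 1
  π[h,d,e,y,f,x]((S ⋈[f=e] (R ⋈[d=e] T))) → 1

E1 and E2 produce the same multiset:
h | d | e | y | f | x
9 | 4 | 4 | p | 4 | r

yes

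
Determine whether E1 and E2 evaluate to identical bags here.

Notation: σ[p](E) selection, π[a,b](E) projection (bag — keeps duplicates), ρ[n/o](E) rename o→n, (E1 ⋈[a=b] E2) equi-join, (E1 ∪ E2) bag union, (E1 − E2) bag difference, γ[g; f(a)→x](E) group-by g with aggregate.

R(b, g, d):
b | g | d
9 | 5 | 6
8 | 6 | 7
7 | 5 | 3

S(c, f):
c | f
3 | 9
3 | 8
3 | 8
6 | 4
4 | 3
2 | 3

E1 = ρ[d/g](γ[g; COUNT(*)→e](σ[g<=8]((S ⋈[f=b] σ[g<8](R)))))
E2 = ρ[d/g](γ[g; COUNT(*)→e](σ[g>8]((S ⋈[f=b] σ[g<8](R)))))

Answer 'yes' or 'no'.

E1 subexpression sizes:
  S → 6
  R → 3
  σ[g<8](R) → 3
  (S ⋈[f=b] σ[g<8](R)) → 3
  σ[g<=8]((S ⋈[f=b] σ[g<8](R))) → 3
  γ[g; COUNT(*)→e](σ[g<=8]((S ⋈[f=b] σ[g<8](R)))) → 2
  ρ[d/g](γ[g; COUNT(*)→e](σ[g<=8]((S ⋈[f=b] σ[g<8](R))))) → 2
E2 subexpression sizes:
  S → 6
  R → 3
  σ[g<8](R) → 3
  (S ⋈[f=b] σ[g<8](R)) → 3
  σ[g>8]((S ⋈[f=b] σ[g<8](R))) → 0
  γ[g; COUNT(*)→e](σ[g>8]((S ⋈[f=b] σ[g<8](R)))) → 0
  ρ[d/g](γ[g; COUNT(*)→e](σ[g>8]((S ⋈[f=b] σ[g<8](R))))) → 0

E1 result:
d | e
5 | 1
6 | 2
E2 result:
d | e
(0 rows)
Witness: (6, 2) appears 1× in E1 but 0× in E2.

no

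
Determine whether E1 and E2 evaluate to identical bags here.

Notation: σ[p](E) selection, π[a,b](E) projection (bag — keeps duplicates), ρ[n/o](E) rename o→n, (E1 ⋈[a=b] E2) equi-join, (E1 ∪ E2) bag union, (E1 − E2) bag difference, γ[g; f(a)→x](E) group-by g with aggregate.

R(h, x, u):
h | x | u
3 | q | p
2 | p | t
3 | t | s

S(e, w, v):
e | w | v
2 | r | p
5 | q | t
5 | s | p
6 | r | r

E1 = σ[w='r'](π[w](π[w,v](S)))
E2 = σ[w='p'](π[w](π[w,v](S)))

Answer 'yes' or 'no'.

E1 per-node cardinality:
  S → 4
  π[w,v](S) → 4
  π[w](π[w,v](S)) → 4
  σ[w='r'](π[w](π[w,v](S))) → 2
E2 per-node cardinality:
  S → 4
  π[w,v](S) → 4
  π[w](π[w,v](S)) → 4
  σ[w='p'](π[w](π[w,v](S))) → 0

E1 result:
w
r
r
E2 result:
w
(0 rows)
Witness: ('r',) appears 2× in E1 but 0× in E2.

no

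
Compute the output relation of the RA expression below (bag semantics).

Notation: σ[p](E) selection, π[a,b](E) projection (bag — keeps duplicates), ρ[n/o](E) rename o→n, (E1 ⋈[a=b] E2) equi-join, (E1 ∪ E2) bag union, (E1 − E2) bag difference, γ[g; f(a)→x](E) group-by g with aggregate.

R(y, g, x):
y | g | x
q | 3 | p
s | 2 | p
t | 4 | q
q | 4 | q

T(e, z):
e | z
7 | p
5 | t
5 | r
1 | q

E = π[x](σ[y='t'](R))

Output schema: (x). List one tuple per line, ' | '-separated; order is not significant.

Subexpression sizes:
  R → 4
  σ[y='t'](R) → 1
  π[x](σ[y='t'](R)) → 1

== RESULT ==
x
q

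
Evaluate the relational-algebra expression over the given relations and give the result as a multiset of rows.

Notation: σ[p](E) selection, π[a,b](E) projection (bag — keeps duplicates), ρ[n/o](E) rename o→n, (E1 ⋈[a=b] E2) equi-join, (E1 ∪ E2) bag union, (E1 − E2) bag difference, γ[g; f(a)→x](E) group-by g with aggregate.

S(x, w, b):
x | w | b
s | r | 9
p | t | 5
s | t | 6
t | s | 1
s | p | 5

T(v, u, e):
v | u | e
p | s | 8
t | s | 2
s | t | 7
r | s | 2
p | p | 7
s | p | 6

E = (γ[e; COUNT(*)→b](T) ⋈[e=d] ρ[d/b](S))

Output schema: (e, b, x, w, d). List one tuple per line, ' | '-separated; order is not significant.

Per-node cardinality:
  T → 6
  γ[e; COUNT(*)→b](T) → 4
  S → 5
  ρ[d/b](S) → 5
  (γ[e; COUNT(*)→b](T) ⋈[e=d] ρ[d/b](S)) → 1

== RESULT ==
e | b | x | w | d
6 | 1 | s | t | 6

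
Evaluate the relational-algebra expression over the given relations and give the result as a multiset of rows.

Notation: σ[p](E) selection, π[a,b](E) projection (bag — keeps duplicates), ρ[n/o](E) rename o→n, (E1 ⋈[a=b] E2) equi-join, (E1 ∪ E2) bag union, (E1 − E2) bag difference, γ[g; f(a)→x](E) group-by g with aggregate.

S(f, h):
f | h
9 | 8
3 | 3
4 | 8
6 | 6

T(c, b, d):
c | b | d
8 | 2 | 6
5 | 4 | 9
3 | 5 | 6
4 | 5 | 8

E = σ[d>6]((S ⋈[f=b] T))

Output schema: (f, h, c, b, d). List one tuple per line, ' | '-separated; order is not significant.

Row counts bottom-up:
  S → 4
  T → 4
  (S ⋈[f=b] T) → 1
  σ[d>6]((S ⋈[f=b] T)) → 1

== RESULT ==
f | h | c | b | d
4 | 8 | 5 | 4 | 9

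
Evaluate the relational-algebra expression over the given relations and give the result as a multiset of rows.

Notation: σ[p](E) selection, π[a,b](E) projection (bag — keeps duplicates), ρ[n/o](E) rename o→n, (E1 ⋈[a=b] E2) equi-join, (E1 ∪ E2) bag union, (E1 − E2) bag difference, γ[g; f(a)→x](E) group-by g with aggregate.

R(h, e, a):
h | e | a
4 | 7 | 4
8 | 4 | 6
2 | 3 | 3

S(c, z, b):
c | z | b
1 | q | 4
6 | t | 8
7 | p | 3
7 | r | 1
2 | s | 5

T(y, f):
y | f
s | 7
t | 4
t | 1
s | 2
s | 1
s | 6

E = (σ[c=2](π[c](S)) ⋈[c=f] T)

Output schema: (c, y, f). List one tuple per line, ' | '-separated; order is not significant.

Subexpression sizes:
  S → 5
  π[c](S) → 5
  σ[c=2](π[c](S)) → 1
  T → 6
  (σ[c=2](π[c](S)) ⋈[c=f] T) → 1

== RESULT ==
c | y | f
2 | s | 2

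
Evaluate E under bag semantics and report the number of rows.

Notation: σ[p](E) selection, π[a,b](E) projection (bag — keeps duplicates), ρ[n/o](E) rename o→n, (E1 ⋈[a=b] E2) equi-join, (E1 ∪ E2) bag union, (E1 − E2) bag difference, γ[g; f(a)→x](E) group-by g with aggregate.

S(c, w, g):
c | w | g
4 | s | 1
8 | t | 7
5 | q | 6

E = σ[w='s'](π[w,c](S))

Stepwise |·|:
  S → 3
  π[w,c](S) → 3
  σ[w='s'](π[w,c](S)) → 1

|E| = 1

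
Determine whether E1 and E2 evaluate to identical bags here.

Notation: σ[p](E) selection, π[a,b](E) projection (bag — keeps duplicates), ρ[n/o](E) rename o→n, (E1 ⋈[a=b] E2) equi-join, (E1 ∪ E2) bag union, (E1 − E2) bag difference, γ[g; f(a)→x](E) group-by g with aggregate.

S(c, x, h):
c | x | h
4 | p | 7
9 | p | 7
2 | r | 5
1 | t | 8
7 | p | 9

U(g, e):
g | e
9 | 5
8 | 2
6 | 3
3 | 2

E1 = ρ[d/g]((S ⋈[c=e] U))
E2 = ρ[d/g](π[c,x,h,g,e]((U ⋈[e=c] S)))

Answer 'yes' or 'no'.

E1 subexpression sizes:
  S → 5
  U → 4
  (S ⋈[c=e] U) → 2
  ρ[d/g]((S ⋈[c=e] U)) → 2
E2 subexpression sizes:
  U → 4
  S → 5
  (U ⋈[e=c] S) → 2
  π[c,x,h,g,e]((U ⋈[e=c] S)) → 2
  ρ[d/g](π[c,x,h,g,e]((U ⋈[e=c] S))) → 2

E1 and E2 produce the same multiset:
c | x | h | d | e
2 | r | 5 | 3 | 2
2 | r | 5 | 8 | 2

yes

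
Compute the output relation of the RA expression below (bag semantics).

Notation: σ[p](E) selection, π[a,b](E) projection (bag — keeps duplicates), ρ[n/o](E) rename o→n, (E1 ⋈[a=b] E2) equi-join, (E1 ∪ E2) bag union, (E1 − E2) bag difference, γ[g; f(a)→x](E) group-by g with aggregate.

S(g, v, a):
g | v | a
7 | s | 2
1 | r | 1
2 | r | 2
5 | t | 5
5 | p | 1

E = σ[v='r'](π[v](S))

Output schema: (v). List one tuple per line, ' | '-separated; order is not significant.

Stepwise |·|:
  S → 5
  π[v](S) → 5
  σ[v='r'](π[v](S)) → 2

== RESULT ==
v
r
r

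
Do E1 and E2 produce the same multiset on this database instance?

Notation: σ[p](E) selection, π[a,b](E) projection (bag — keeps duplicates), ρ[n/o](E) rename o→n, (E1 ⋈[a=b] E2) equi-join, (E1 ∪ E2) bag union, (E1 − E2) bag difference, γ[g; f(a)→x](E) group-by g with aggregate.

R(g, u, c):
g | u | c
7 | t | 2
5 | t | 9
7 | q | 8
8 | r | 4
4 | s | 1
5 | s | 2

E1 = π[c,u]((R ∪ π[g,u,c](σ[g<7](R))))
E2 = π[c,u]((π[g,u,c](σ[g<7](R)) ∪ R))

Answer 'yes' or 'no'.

E1 stepwise |·|:
  R → 6
  R → 6
  σ[g<7](R) → 3
  π[g,u,c](σ[g<7](R)) → 3
  (R ∪ π[g,u,c](σ[g<7](R))) → 9
  π[c,u]((R ∪ π[g,u,c](σ[g<7](R)))) → 9
E2 stepwise |·|:
  R → 6
  σ[g<7](R) → 3
  π[g,u,c](σ[g<7](R)) → 3
  R → 6
  (π[g,u,c](σ[g<7](R)) ∪ R) → 9
  π[c,u]((π[g,u,c](σ[g<7](R)) ∪ R)) → 9

E1 and E2 produce the same multiset:
c | u
1 | s
1 | s
2 | s
2 | s
2 | t
4 | r
8 | q
9 | t
9 | t

yes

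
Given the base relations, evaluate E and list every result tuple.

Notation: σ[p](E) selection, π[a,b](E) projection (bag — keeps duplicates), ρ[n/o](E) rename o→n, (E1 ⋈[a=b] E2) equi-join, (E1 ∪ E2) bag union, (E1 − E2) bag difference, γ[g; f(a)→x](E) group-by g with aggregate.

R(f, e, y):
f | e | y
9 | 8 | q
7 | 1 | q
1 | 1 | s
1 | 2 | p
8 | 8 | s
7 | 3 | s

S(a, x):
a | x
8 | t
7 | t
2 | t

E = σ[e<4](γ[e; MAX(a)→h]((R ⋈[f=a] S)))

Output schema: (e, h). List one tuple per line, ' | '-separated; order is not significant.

Stepwise |·|:
  R → 6
  S → 3
  (R ⋈[f=a] S) → 3
  γ[e; MAX(a)→h]((R ⋈[f=a] S)) → 3
  σ[e<4](γ[e; MAX(a)→h]((R ⋈[f=a] S))) → 2

== RESULT ==
e | h
1 | 7
3 | 7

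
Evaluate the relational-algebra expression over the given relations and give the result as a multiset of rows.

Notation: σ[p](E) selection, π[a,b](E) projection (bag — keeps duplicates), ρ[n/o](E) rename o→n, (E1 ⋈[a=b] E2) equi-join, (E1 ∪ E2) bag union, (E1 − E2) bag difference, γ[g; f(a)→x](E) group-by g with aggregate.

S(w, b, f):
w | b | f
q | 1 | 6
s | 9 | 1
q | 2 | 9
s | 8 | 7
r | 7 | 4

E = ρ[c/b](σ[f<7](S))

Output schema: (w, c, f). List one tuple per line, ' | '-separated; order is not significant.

Subexpression sizes:
  S → 5
  σ[f<7](S) → 3
  ρ[c/b](σ[f<7](S)) → 3

== RESULT ==
w | c | f
q | 1 | 6
r | 7 | 4
s | 9 | 1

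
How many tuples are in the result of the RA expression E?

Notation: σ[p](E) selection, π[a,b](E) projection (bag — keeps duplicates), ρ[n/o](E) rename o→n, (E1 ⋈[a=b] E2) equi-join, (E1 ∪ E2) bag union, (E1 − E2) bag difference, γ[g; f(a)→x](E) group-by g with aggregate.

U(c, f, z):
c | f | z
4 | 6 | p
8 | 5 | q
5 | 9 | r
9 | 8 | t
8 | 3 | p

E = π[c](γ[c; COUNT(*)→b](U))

Row counts bottom-up:
  U → 5
  γ[c; COUNT(*)→b](U) → 4
  π[c](γ[c; COUNT(*)→b](U)) → 4

|E| = 4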